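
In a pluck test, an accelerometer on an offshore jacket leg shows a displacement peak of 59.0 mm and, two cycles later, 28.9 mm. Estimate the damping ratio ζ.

0.0567

Logarithmic decrement δ = (1/n)·ln(x₀/x_n) = (1/2)·ln(59.0/28.9) = (1/2)·ln(2.042) = 0.3568.
ζ = δ/√(4π² + δ²) = 0.3568/√(39.48 + 0.127) = 0.3568/6.293 = 0.05670.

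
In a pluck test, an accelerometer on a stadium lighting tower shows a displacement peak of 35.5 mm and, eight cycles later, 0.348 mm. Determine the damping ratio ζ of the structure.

0.0916

Logarithmic decrement δ = (1/n)·ln(x₀/x_n) = (1/8)·ln(35.5/0.348) = (1/8)·ln(102.0) = 0.5781.
ζ = δ/√(4π² + δ²) = 0.5781/√(39.48 + 0.334) = 0.5781/6.310 = 0.09163.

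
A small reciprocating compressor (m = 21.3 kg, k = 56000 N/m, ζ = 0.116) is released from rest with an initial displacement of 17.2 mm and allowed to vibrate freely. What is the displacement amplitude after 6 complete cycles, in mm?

Logarithmic decrement δ = 2πζ/√(1 − ζ²) = 2π × 0.1160/√(1 − 0.0135) = 0.7338.
After n cycles, x_n/x₀ = e^(−nδ), so x_6 = 17.2 × e^(−6 × 0.7338) = 17.2 × 0.01224 = 0.2106 mm.

0.211 mm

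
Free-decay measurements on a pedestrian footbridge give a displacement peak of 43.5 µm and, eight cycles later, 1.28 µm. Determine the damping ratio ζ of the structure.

Logarithmic decrement δ = (1/n)·ln(x₀/x_n) = (1/8)·ln(43.5/1.28) = (1/8)·ln(33.98) = 0.4407.
ζ = δ/√(4π² + δ²) = 0.4407/√(39.48 + 0.194) = 0.4407/6.299 = 0.06997.

0.0700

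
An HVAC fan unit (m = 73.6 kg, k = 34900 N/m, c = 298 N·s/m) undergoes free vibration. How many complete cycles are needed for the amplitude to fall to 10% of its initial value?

ζ = c/(2√(km)) = 298/(2√(34900 × 73.6)) = 298/3205 = 0.09297.
Logarithmic decrement δ = 2πζ/√(1 − ζ²) = 2π × 0.09297/√(1 − 0.00864) = 0.5867.
x_n/x₀ = e^(−nδ) ≤ 0.1; take ln: n ≥ ln(1/0.1)/δ = 2.303/0.5867 = 3.925.
So 4 complete cycles are required.

4 cycles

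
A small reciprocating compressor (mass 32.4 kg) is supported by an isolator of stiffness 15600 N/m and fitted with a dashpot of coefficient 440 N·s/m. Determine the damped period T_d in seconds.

ω_n = √(k/m) = √(15600/32.4) = 21.94 rad/s.
Critical damping c_c = 2√(k·m) = 2√(15600 × 32.4) = 1422 N·s/m, so ζ = c/c_c = 440/1422 = 0.3094.
ω_d = ω_n√(1 − ζ²) = 21.94 × √(1 − 0.0958) = 20.87 rad/s.
T_d = 2π/ω_d = 0.3011 s.

0.301 s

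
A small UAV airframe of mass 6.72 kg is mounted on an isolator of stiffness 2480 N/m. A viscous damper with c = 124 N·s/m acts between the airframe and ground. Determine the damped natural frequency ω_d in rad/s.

16.9 rad/s

ω_n = √(k/m) = √(2480/6.72) = 19.21 rad/s.
Critical damping c_c = 2√(k·m) = 2√(2480 × 6.72) = 258.2 N·s/m, so ζ = c/c_c = 124/258.2 = 0.4803.
ω_d = ω_n√(1 − ζ²) = 19.21 × √(1 − 0.231) = 16.85 rad/s.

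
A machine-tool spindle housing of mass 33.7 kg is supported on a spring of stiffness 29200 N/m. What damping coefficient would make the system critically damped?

1980 N·s/m

c_c = 2√(k·m) = 2√(29200 × 33.7) = 2 × 992.0 = 1984 N·s/m.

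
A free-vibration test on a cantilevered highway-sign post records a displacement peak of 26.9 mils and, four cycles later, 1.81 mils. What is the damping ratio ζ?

Logarithmic decrement δ = (1/n)·ln(x₀/x_n) = (1/4)·ln(26.9/1.81) = (1/4)·ln(14.86) = 0.6747.
ζ = δ/√(4π² + δ²) = 0.6747/√(39.48 + 0.455) = 0.6747/6.319 = 0.1068.

0.107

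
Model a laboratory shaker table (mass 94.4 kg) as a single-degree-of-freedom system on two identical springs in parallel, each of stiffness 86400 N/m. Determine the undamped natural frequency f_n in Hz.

Parallel springs add: k_eq = 2 × 86400 = 172800 N/m.
ω_n = √(k_eq/m) = √(172800/94.4) = √1831 = 42.78 rad/s.
f_n = ω_n/(2π) = 42.78/6.283 = 6.809 Hz.

6.81 Hz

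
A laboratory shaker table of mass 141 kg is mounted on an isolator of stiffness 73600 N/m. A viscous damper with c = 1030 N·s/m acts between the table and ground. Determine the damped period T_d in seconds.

0.279 s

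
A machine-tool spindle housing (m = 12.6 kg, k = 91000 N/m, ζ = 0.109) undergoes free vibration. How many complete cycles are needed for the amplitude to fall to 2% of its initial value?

6 cycles

Logarithmic decrement δ = 2πζ/√(1 − ζ²) = 2π × 0.1090/√(1 − 0.0119) = 0.6890.
x_n/x₀ = e^(−nδ) ≤ 0.02; take ln: n ≥ ln(1/0.02)/δ = 3.912/0.6890 = 5.678.
So 6 complete cycles are required.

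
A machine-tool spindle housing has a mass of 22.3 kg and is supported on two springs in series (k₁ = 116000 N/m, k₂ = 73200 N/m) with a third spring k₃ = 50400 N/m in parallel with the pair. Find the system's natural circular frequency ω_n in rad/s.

65.4 rad/s

Series pair: k_s = k₁k₂/(k₁+k₂) = (116000)(73200)/(116000 + 73200) = 44880 N/m. In parallel with k₃: k_eq = 44880 + 50400 = 95280 N/m.
ω_n = √(k_eq/m) = √(95280/22.3) = √4273 = 65.37 rad/s.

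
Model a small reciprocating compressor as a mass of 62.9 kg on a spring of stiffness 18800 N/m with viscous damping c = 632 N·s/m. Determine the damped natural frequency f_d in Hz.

2.63 Hz

ω_n = √(k/m) = √(18800/62.9) = 17.29 rad/s.
Critical damping c_c = 2√(k·m) = 2√(18800 × 62.9) = 2175 N·s/m, so ζ = c/c_c = 632/2175 = 0.2906.
ω_d = ω_n√(1 − ζ²) = 17.29 × √(1 − 0.0844) = 16.54 rad/s.
f_d = ω_d/(2π) = 2.633 Hz.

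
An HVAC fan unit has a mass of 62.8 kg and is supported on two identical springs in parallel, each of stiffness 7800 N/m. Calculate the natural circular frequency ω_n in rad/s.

Parallel springs add: k_eq = 2 × 7800 = 15600 N/m.
ω_n = √(k_eq/m) = √(15600/62.8) = √248.4 = 15.76 rad/s.

15.8 rad/s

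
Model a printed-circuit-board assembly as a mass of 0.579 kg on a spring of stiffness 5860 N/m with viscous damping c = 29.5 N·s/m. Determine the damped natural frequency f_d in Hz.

15.5 Hz

ω_n = √(k/m) = √(5860/0.579) = 100.6 rad/s.
Critical damping c_c = 2√(k·m) = 2√(5860 × 0.579) = 116.5 N·s/m, so ζ = c/c_c = 29.5/116.5 = 0.2532.
ω_d = ω_n√(1 − ζ²) = 100.6 × √(1 − 0.0641) = 97.32 rad/s.
f_d = ω_d/(2π) = 15.49 Hz.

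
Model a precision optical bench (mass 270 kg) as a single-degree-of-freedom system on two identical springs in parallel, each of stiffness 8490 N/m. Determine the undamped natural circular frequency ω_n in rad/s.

7.93 rad/s

Parallel springs add: k_eq = 2 × 8490 = 16980 N/m.
ω_n = √(k_eq/m) = √(16980/270) = √62.89 = 7.930 rad/s.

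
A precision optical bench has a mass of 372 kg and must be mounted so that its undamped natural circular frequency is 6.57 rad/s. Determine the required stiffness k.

k = m·ω_n² = 372 × 6.570² = 372 × 43.16 = 16060 N/m.

16100 N/m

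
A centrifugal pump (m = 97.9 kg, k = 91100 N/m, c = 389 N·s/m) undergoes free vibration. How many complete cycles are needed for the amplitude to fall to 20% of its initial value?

4 cycles

ζ = c/(2√(km)) = 389/(2√(91100 × 97.9)) = 389/5973 = 0.06513.
Logarithmic decrement δ = 2πζ/√(1 − ζ²) = 2π × 0.06513/√(1 − 0.00424) = 0.4101.
x_n/x₀ = e^(−nδ) ≤ 0.2; take ln: n ≥ ln(1/0.2)/δ = 1.609/0.4101 = 3.925.
So 4 complete cycles are required.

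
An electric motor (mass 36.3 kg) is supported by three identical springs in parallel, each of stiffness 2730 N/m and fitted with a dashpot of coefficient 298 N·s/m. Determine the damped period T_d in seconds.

0.435 s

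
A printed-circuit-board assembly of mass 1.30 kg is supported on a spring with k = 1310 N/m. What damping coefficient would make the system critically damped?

c_c = 2√(k·m) = 2√(1310 × 1.30) = 2 × 41.27 = 82.53 N·s/m.

82.5 N·s/m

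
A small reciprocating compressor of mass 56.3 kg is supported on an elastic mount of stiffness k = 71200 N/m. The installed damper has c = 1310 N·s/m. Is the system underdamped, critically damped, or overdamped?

underdamped

c_c = 2√(k·m) = 4004 N·s/m; ζ = c/c_c = 1310/4004 = 0.327.
Since ζ < 1 the system is underdamped.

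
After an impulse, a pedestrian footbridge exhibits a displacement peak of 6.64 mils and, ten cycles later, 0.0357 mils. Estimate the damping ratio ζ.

Logarithmic decrement δ = (1/n)·ln(x₀/x_n) = (1/10)·ln(6.64/0.0357) = (1/10)·ln(186.0) = 0.5226.
ζ = δ/√(4π² + δ²) = 0.5226/√(39.48 + 0.273) = 0.5226/6.305 = 0.08288.

0.0829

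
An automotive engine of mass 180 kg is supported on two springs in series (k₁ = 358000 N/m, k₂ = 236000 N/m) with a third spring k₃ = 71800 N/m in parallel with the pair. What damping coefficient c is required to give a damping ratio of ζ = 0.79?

Series pair: k_s = k₁k₂/(k₁+k₂) = (358000)(236000)/(358000 + 236000) = 142200 N/m. In parallel with k₃: k_eq = 142200 + 71800 = 214000 N/m.
c_c = 2√(k_eq·m) = 2√(214000 × 180) = 12410 N·s/m.
c = ζ·c_c = 0.79 × 12410 = 9807 N·s/m.

9810 N·s/m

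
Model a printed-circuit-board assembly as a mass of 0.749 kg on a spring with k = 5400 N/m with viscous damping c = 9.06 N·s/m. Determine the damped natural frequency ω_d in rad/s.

84.7 rad/s

ω_n = √(k/m) = √(5400/0.749) = 84.91 rad/s.
Critical damping c_c = 2√(k·m) = 2√(5400 × 0.749) = 127.2 N·s/m, so ζ = c/c_c = 9.06/127.2 = 0.07123.
ω_d = ω_n√(1 − ζ²) = 84.91 × √(1 − 0.00507) = 84.69 rad/s.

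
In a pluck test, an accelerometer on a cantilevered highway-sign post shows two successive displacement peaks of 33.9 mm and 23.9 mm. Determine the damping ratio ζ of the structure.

0.0555

Logarithmic decrement δ = (1/n)·ln(x₀/x_n) = (1/1)·ln(33.9/23.9) = (1/1)·ln(1.418) = 0.3495.
ζ = δ/√(4π² + δ²) = 0.3495/√(39.48 + 0.122) = 0.3495/6.293 = 0.05554.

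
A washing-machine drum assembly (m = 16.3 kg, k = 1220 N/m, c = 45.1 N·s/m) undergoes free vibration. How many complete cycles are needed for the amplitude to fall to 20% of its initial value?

2 cycles

ζ = c/(2√(km)) = 45.1/(2√(1220 × 16.3)) = 45.1/282.0 = 0.1599.
Logarithmic decrement δ = 2πζ/√(1 − ζ²) = 2π × 0.1599/√(1 − 0.0256) = 1.018.
x_n/x₀ = e^(−nδ) ≤ 0.2; take ln: n ≥ ln(1/0.2)/δ = 1.609/1.018 = 1.581.
So 2 complete cycles are required.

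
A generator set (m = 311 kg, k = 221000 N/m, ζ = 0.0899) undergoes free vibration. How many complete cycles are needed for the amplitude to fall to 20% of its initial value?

3 cycles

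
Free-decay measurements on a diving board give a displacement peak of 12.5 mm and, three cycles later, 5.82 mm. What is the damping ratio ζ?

0.0405

Logarithmic decrement δ = (1/n)·ln(x₀/x_n) = (1/3)·ln(12.5/5.82) = (1/3)·ln(2.148) = 0.2548.
ζ = δ/√(4π² + δ²) = 0.2548/√(39.48 + 0.0649) = 0.2548/6.288 = 0.04052.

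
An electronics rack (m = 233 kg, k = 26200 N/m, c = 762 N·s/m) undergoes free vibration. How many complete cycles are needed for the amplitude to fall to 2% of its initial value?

4 cycles

ζ = c/(2√(km)) = 762/(2√(26200 × 233)) = 762/4941 = 0.1542.
Logarithmic decrement δ = 2πζ/√(1 − ζ²) = 2π × 0.1542/√(1 − 0.0238) = 0.9806.
x_n/x₀ = e^(−nδ) ≤ 0.02; take ln: n ≥ ln(1/0.02)/δ = 3.912/0.9806 = 3.989.
So 4 complete cycles are required.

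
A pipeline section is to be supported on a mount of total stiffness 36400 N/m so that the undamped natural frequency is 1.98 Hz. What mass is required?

235 kg

ω_n = 2πf_n = 2π × 1.98 = 12.44 rad/s.
m = k/ω_n² = 36400/12.44² = 36400/154.8 = 235.2 kg.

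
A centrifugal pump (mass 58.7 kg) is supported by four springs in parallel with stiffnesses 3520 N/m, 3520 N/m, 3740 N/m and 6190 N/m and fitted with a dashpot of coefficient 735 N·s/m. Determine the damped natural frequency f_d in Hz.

Parallel springs add: k_eq = 3520 + 3520 + 3740 + 6190 = 16970 N/m.
ω_n = √(k_eq/m) = √(16970/58.7) = 17.00 rad/s.
Critical damping c_c = 2√(k_eq·m) = 2√(16970 × 58.7) = 1996 N·s/m, so ζ = c/c_c = 735/1996 = 0.3682.
ω_d = ω_n√(1 − ζ²) = 17.00 × √(1 − 0.136) = 15.81 rad/s.
f_d = ω_d/(2π) = 2.516 Hz.

2.52 Hz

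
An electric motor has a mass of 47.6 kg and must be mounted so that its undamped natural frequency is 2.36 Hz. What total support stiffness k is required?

10500 N/m

ω_n = 2πf_n = 2π × 2.36 = 14.83 rad/s.
k = m·ω_n² = 47.6 × 14.83² = 47.6 × 219.9 = 10470 N/m.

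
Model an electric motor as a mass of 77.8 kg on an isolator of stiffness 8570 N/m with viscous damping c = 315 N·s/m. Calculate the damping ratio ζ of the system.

ω_n = √(k/m) = √(8570/77.8) = 10.50 rad/s.
Critical damping c_c = 2√(k·m) = 2√(8570 × 77.8) = 1633 N·s/m, so ζ = c/c_c = 315/1633 = 0.1929.

0.193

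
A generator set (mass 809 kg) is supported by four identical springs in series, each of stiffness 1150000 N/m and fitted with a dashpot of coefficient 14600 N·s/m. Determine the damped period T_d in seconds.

0.380 s

Series springs: 1/k_eq = 4/1150000, so k_eq = 1150000/4 = 287500 N/m.
ω_n = √(k_eq/m) = √(287500/809) = 18.85 rad/s.
Critical damping c_c = 2√(k_eq·m) = 2√(287500 × 809) = 30500 N·s/m, so ζ = c/c_c = 14600/30500 = 0.4787.
ω_d = ω_n√(1 − ζ²) = 18.85 × √(1 − 0.229) = 16.55 rad/s.
T_d = 2π/ω_d = 0.3796 s.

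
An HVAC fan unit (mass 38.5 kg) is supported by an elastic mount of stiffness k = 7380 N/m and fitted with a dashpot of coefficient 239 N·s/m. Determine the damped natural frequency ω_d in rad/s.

13.5 rad/s

ω_n = √(k/m) = √(7380/38.5) = 13.85 rad/s.
Critical damping c_c = 2√(k·m) = 2√(7380 × 38.5) = 1066 N·s/m, so ζ = c/c_c = 239/1066 = 0.2242.
ω_d = ω_n√(1 − ζ²) = 13.85 × √(1 − 0.0503) = 13.49 rad/s.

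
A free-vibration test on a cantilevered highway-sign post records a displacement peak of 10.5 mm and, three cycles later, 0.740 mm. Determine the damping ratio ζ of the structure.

Logarithmic decrement δ = (1/n)·ln(x₀/x_n) = (1/3)·ln(10.5/0.740) = (1/3)·ln(14.19) = 0.8842.
ζ = δ/√(4π² + δ²) = 0.8842/√(39.48 + 0.782) = 0.8842/6.345 = 0.1393.

0.139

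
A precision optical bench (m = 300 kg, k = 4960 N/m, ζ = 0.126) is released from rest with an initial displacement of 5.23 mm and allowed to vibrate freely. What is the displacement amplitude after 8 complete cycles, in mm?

0.00883 mm

Logarithmic decrement δ = 2πζ/√(1 − ζ²) = 2π × 0.1260/√(1 − 0.0159) = 0.7980.
After n cycles, x_n/x₀ = e^(−nδ), so x_8 = 5.23 × e^(−8 × 0.7980) = 5.23 × 0.001688 = 0.008827 mm.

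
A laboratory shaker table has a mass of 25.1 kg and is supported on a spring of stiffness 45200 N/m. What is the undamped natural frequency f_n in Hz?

6.75 Hz

ω_n = √(k/m) = √(45200/25.1) = √1801 = 42.44 rad/s.
f_n = ω_n/(2π) = 42.44/6.283 = 6.754 Hz.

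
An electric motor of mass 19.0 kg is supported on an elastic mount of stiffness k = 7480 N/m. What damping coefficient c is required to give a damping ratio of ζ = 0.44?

c_c = 2√(k·m) = 2√(7480 × 19.0) = 754.0 N·s/m.
c = ζ·c_c = 0.44 × 754.0 = 331.7 N·s/m.

332 N·s/m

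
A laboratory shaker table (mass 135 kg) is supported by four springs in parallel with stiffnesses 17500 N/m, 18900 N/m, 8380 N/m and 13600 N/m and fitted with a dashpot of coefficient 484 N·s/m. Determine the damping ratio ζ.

0.0862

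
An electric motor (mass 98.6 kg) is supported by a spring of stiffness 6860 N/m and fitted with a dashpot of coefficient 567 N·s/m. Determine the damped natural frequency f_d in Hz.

1.25 Hz

ω_n = √(k/m) = √(6860/98.6) = 8.341 rad/s.
Critical damping c_c = 2√(k·m) = 2√(6860 × 98.6) = 1645 N·s/m, so ζ = c/c_c = 567/1645 = 0.3447.
ω_d = ω_n√(1 − ζ²) = 8.341 × √(1 − 0.119) = 7.830 rad/s.
f_d = ω_d/(2π) = 1.246 Hz.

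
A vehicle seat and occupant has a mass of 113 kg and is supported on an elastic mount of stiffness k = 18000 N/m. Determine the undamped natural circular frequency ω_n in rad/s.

ω_n = √(k/m) = √(18000/113) = √159.3 = 12.62 rad/s.

12.6 rad/s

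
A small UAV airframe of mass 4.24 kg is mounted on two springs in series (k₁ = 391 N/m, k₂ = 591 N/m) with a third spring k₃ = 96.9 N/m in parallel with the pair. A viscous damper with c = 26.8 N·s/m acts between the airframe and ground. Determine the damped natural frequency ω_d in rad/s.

Series pair: k_s = k₁k₂/(k₁+k₂) = (391)(591)/(391 + 591) = 235.3 N/m. In parallel with k₃: k_eq = 235.3 + 96.9 = 332.2 N/m.
ω_n = √(k_eq/m) = √(332.2/4.24) = 8.852 rad/s.
Critical damping c_c = 2√(k_eq·m) = 2√(332.2 × 4.24) = 75.06 N·s/m, so ζ = c/c_c = 26.8/75.06 = 0.3570.
ω_d = ω_n√(1 − ζ²) = 8.852 × √(1 − 0.127) = 8.268 rad/s.

8.27 rad/s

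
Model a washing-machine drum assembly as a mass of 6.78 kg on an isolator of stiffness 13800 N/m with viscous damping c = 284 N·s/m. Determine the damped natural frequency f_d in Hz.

6.36 Hz

ω_n = √(k/m) = √(13800/6.78) = 45.12 rad/s.
Critical damping c_c = 2√(k·m) = 2√(13800 × 6.78) = 611.8 N·s/m, so ζ = c/c_c = 284/611.8 = 0.4642.
ω_d = ω_n√(1 − ζ²) = 45.12 × √(1 − 0.216) = 39.96 rad/s.
f_d = ω_d/(2π) = 6.360 Hz.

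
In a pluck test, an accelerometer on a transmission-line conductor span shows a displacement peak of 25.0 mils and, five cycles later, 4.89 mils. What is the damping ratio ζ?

Logarithmic decrement δ = (1/n)·ln(x₀/x_n) = (1/5)·ln(25.0/4.89) = (1/5)·ln(5.112) = 0.3263.
ζ = δ/√(4π² + δ²) = 0.3263/√(39.48 + 0.106) = 0.3263/6.292 = 0.05187.

0.0519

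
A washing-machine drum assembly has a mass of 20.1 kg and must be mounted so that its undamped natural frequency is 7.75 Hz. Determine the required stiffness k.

ω_n = 2πf_n = 2π × 7.75 = 48.69 rad/s.
k = m·ω_n² = 20.1 × 48.69² = 20.1 × 2371 = 47660 N/m.

47700 N/m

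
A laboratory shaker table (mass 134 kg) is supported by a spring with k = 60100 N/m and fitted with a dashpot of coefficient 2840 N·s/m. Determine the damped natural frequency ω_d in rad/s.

18.3 rad/s

ω_n = √(k/m) = √(60100/134) = 21.18 rad/s.
Critical damping c_c = 2√(k·m) = 2√(60100 × 134) = 5676 N·s/m, so ζ = c/c_c = 2840/5676 = 0.5004.
ω_d = ω_n√(1 − ζ²) = 21.18 × √(1 − 0.250) = 18.34 rad/s.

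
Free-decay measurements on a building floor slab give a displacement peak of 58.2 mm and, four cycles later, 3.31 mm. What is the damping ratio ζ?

0.113

Logarithmic decrement δ = (1/n)·ln(x₀/x_n) = (1/4)·ln(58.2/3.31) = (1/4)·ln(17.58) = 0.7167.
ζ = δ/√(4π² + δ²) = 0.7167/√(39.48 + 0.514) = 0.7167/6.324 = 0.1133.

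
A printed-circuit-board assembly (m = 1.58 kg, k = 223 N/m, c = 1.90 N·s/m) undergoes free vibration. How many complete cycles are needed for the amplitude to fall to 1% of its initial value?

15 cycles

ζ = c/(2√(km)) = 1.90/(2√(223 × 1.58)) = 1.90/37.54 = 0.05061.
Logarithmic decrement δ = 2πζ/√(1 − ζ²) = 2π × 0.05061/√(1 − 0.00256) = 0.3184.
x_n/x₀ = e^(−nδ) ≤ 0.01; take ln: n ≥ ln(1/0.01)/δ = 4.605/0.3184 = 14.46.
So 15 complete cycles are required.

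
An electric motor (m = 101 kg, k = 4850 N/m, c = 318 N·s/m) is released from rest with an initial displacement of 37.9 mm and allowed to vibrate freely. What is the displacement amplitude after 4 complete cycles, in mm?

0.108 mm

ζ = c/(2√(km)) = 318/(2√(4850 × 101)) = 318/1400 = 0.2272.
Logarithmic decrement δ = 2πζ/√(1 − ζ²) = 2π × 0.2272/√(1 − 0.0516) = 1.466.
After n cycles, x_n/x₀ = e^(−nδ), so x_4 = 37.9 × e^(−4 × 1.466) = 37.9 × 0.002843 = 0.1078 mm.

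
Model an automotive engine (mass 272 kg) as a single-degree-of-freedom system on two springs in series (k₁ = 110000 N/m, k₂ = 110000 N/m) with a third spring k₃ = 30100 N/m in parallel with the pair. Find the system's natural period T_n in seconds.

0.355 s

Series pair: k_s = k₁k₂/(k₁+k₂) = (110000)(110000)/(110000 + 110000) = 55000 N/m. In parallel with k₃: k_eq = 55000 + 30100 = 85100 N/m.
ω_n = √(k_eq/m) = √(85100/272) = √312.9 = 17.69 rad/s.
T_n = 2π/ω_n = 6.283/17.69 = 0.3552 s.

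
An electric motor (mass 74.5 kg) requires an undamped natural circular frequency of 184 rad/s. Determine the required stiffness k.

k = m·ω_n² = 74.5 × 184.0² = 74.5 × 33860 = 2522000 N/m.

2520000 N/m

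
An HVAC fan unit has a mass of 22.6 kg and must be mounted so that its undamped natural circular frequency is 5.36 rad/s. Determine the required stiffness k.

k = m·ω_n² = 22.6 × 5.360² = 22.6 × 28.73 = 649.3 N/m.

649 N/m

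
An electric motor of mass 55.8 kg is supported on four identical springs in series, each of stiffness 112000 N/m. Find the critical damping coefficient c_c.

2500 N·s/m

Series springs: 1/k_eq = 4/112000, so k_eq = 112000/4 = 28000 N/m.
c_c = 2√(k_eq·m) = 2√(28000 × 55.8) = 2 × 1250 = 2500 N·s/m.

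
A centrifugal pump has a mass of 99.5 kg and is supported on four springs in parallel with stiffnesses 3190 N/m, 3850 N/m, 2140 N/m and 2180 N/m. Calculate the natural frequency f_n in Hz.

1.70 Hz

Parallel springs add: k_eq = 3190 + 3850 + 2140 + 2180 = 11360 N/m.
ω_n = √(k_eq/m) = √(11360/99.5) = √114.2 = 10.69 rad/s.
f_n = ω_n/(2π) = 10.69/6.283 = 1.701 Hz.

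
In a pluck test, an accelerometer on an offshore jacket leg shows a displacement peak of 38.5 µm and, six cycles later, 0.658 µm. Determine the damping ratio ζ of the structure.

Logarithmic decrement δ = (1/n)·ln(x₀/x_n) = (1/6)·ln(38.5/0.658) = (1/6)·ln(58.51) = 0.6782.
ζ = δ/√(4π² + δ²) = 0.6782/√(39.48 + 0.460) = 0.6782/6.320 = 0.1073.

0.107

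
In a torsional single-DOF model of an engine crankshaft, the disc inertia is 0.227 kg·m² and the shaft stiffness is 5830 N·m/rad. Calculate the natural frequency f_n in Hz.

ω_n = √(k_t/J) = √(5830/0.227) = √25680 = 160.3 rad/s.
f_n = ω_n/(2π) = 160.3/6.283 = 25.51 Hz.

25.5 Hz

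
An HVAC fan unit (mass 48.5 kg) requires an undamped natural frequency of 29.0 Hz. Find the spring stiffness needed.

1610000 N/m

ω_n = 2πf_n = 2π × 29.0 = 182.2 rad/s.
k = m·ω_n² = 48.5 × 182.2² = 48.5 × 33200 = 1610000 N/m.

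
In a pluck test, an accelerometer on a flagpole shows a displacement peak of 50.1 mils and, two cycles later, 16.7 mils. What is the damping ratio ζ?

Logarithmic decrement δ = (1/n)·ln(x₀/x_n) = (1/2)·ln(50.1/16.7) = (1/2)·ln(3.000) = 0.5493.
ζ = δ/√(4π² + δ²) = 0.5493/√(39.48 + 0.302) = 0.5493/6.307 = 0.08709.

0.0871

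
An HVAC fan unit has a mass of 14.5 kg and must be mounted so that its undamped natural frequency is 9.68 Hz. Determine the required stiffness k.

53600 N/m

ω_n = 2πf_n = 2π × 9.68 = 60.82 rad/s.
k = m·ω_n² = 14.5 × 60.82² = 14.5 × 3699 = 53640 N/m.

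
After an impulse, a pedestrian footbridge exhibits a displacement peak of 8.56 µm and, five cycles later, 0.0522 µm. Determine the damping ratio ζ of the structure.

0.160

Logarithmic decrement δ = (1/n)·ln(x₀/x_n) = (1/5)·ln(8.56/0.0522) = (1/5)·ln(164.0) = 1.020.
ζ = δ/√(4π² + δ²) = 1.020/√(39.48 + 1.04) = 1.020/6.365 = 0.1602.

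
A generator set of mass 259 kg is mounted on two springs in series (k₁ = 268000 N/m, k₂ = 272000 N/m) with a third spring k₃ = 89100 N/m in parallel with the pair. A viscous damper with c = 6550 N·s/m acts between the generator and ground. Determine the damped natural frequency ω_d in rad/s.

26.6 rad/s

Series pair: k_s = k₁k₂/(k₁+k₂) = (268000)(272000)/(268000 + 272000) = 135000 N/m. In parallel with k₃: k_eq = 135000 + 89100 = 224100 N/m.
ω_n = √(k_eq/m) = √(224100/259) = 29.41 rad/s.
Critical damping c_c = 2√(k_eq·m) = 2√(224100 × 259) = 15240 N·s/m, so ζ = c/c_c = 6550/15240 = 0.4299.
ω_d = ω_n√(1 − ζ²) = 29.41 × √(1 − 0.185) = 26.56 rad/s.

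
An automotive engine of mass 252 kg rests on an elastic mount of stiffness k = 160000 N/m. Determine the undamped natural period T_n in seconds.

0.249 s

ω_n = √(k/m) = √(160000/252) = √634.9 = 25.20 rad/s.
T_n = 2π/ω_n = 6.283/25.20 = 0.2494 s.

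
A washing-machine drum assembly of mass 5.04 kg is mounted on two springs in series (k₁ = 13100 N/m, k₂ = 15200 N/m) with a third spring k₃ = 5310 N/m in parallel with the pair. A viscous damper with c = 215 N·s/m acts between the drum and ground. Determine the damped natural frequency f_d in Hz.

7.11 Hz

Series pair: k_s = k₁k₂/(k₁+k₂) = (13100)(15200)/(13100 + 15200) = 7036 N/m. In parallel with k₃: k_eq = 7036 + 5310 = 12350 N/m.
ω_n = √(k_eq/m) = √(12350/5.04) = 49.49 rad/s.
Critical damping c_c = 2√(k_eq·m) = 2√(12350 × 5.04) = 498.9 N·s/m, so ζ = c/c_c = 215/498.9 = 0.4310.
ω_d = ω_n√(1 − ζ²) = 49.49 × √(1 − 0.186) = 44.66 rad/s.
f_d = ω_d/(2π) = 7.108 Hz.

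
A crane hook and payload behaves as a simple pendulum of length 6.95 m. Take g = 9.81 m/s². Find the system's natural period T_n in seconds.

For a simple pendulum ω_n = √(g/L) = √(9.81/6.95) = √1.412 = 1.188 rad/s.
T_n = 2π/ω_n = 6.283/1.188 = 5.289 s.

5.29 s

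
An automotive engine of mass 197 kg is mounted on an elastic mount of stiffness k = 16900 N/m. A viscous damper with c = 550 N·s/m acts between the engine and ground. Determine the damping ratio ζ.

0.151

ω_n = √(k/m) = √(16900/197) = 9.262 rad/s.
Critical damping c_c = 2√(k·m) = 2√(16900 × 197) = 3649 N·s/m, so ζ = c/c_c = 550/3649 = 0.1507.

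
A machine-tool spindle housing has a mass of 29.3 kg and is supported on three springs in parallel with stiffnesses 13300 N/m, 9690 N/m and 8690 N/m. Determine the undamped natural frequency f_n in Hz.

5.23 Hz

Parallel springs add: k_eq = 13300 + 9690 + 8690 = 31680 N/m.
ω_n = √(k_eq/m) = √(31680/29.3) = √1081 = 32.88 rad/s.
f_n = ω_n/(2π) = 32.88/6.283 = 5.233 Hz.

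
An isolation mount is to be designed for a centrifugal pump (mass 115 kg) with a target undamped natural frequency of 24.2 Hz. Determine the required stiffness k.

2660000 N/m

ω_n = 2πf_n = 2π × 24.2 = 152.1 rad/s.
k = m·ω_n² = 115 × 152.1² = 115 × 23120 = 2659000 N/m.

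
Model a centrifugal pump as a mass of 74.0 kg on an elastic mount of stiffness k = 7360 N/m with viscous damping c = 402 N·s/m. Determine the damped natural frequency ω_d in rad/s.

9.60 rad/s

ω_n = √(k/m) = √(7360/74.0) = 9.973 rad/s.
Critical damping c_c = 2√(k·m) = 2√(7360 × 74.0) = 1476 N·s/m, so ζ = c/c_c = 402/1476 = 0.2724.
ω_d = ω_n√(1 − ζ²) = 9.973 × √(1 − 0.0742) = 9.596 rad/s.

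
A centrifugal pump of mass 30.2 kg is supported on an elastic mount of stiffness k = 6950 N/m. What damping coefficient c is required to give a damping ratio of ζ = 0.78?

715 N·s/m

c_c = 2√(k·m) = 2√(6950 × 30.2) = 916.3 N·s/m.
c = ζ·c_c = 0.78 × 916.3 = 714.7 N·s/m.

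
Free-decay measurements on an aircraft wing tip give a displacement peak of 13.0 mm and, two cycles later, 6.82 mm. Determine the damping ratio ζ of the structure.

Logarithmic decrement δ = (1/n)·ln(x₀/x_n) = (1/2)·ln(13.0/6.82) = (1/2)·ln(1.906) = 0.3225.
ζ = δ/√(4π² + δ²) = 0.3225/√(39.48 + 0.104) = 0.3225/6.291 = 0.05127.

0.0513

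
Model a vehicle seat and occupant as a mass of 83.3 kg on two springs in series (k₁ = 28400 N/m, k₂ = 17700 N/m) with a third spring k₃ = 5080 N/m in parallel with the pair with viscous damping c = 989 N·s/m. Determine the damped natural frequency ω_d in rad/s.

12.5 rad/s

Series pair: k_s = k₁k₂/(k₁+k₂) = (28400)(17700)/(28400 + 17700) = 10900 N/m. In parallel with k₃: k_eq = 10900 + 5080 = 15980 N/m.
ω_n = √(k_eq/m) = √(15980/83.3) = 13.85 rad/s.
Critical damping c_c = 2√(k_eq·m) = 2√(15980 × 83.3) = 2308 N·s/m, so ζ = c/c_c = 989/2308 = 0.4285.
ω_d = ω_n√(1 − ζ²) = 13.85 × √(1 − 0.184) = 12.52 rad/s.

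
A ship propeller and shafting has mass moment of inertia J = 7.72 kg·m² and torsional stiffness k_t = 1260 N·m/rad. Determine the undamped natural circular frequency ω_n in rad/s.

ω_n = √(k_t/J) = √(1260/7.72) = √163.2 = 12.78 rad/s.

12.8 rad/s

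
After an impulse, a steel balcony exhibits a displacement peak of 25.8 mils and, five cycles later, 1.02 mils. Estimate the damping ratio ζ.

Logarithmic decrement δ = (1/n)·ln(x₀/x_n) = (1/5)·ln(25.8/1.02) = (1/5)·ln(25.29) = 0.6461.
ζ = δ/√(4π² + δ²) = 0.6461/√(39.48 + 0.417) = 0.6461/6.316 = 0.1023.

0.102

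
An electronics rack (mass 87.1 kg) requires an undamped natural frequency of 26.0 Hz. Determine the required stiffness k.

2320000 N/m

ω_n = 2πf_n = 2π × 26.0 = 163.4 rad/s.
k = m·ω_n² = 87.1 × 163.4² = 87.1 × 26690 = 2324000 N/m.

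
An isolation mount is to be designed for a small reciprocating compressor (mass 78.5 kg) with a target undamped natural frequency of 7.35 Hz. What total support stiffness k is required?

167000 N/m

ω_n = 2πf_n = 2π × 7.35 = 46.18 rad/s.
k = m·ω_n² = 78.5 × 46.18² = 78.5 × 2133 = 167400 N/m.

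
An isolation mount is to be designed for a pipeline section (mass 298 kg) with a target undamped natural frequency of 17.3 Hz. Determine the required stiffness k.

ω_n = 2πf_n = 2π × 17.3 = 108.7 rad/s.
k = m·ω_n² = 298 × 108.7² = 298 × 11820 = 3521000 N/m.

3520000 N/m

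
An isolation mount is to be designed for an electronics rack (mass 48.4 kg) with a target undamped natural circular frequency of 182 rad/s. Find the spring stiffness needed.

k = m·ω_n² = 48.4 × 182.0² = 48.4 × 33120 = 1603000 N/m.

1600000 N/m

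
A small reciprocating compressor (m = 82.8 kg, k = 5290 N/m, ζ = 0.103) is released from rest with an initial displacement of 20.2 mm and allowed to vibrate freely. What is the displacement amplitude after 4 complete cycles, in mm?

1.50 mm

Logarithmic decrement δ = 2πζ/√(1 − ζ²) = 2π × 0.1030/√(1 − 0.0106) = 0.6506.
After n cycles, x_n/x₀ = e^(−nδ), so x_4 = 20.2 × e^(−4 × 0.6506) = 20.2 × 0.07409 = 1.497 mm.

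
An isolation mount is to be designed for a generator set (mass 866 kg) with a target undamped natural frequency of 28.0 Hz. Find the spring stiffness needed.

26800000 N/m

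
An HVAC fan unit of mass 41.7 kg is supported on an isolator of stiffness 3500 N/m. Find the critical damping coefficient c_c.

764 N·s/m

c_c = 2√(k·m) = 2√(3500 × 41.7) = 2 × 382.0 = 764.1 N·s/m.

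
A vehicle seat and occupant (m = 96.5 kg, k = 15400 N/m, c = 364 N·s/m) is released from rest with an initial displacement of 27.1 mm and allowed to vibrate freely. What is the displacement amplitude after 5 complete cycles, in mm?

ζ = c/(2√(km)) = 364/(2√(15400 × 96.5)) = 364/2438 = 0.1493.
Logarithmic decrement δ = 2πζ/√(1 − ζ²) = 2π × 0.1493/√(1 − 0.0223) = 0.9487.
After n cycles, x_n/x₀ = e^(−nδ), so x_5 = 27.1 × e^(−5 × 0.9487) = 27.1 × 0.008709 = 0.2360 mm.

0.236 mm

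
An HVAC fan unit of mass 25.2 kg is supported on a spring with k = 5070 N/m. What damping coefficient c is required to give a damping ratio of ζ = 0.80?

c_c = 2√(k·m) = 2√(5070 × 25.2) = 714.9 N·s/m.
c = ζ·c_c = 0.80 × 714.9 = 571.9 N·s/m.

572 N·s/m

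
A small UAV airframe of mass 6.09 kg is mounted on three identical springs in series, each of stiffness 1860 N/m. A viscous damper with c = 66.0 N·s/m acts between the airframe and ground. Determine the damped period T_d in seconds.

0.738 s

Series springs: 1/k_eq = 3/1860, so k_eq = 1860/3 = 620.0 N/m.
ω_n = √(k_eq/m) = √(620.0/6.09) = 10.09 rad/s.
Critical damping c_c = 2√(k_eq·m) = 2√(620.0 × 6.09) = 122.9 N·s/m, so ζ = c/c_c = 66.0/122.9 = 0.5370.
ω_d = ω_n√(1 − ζ²) = 10.09 × √(1 − 0.288) = 8.511 rad/s.
T_d = 2π/ω_d = 0.7382 s.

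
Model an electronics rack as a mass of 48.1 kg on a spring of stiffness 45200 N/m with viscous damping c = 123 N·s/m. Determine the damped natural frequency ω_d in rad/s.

ω_n = √(k/m) = √(45200/48.1) = 30.65 rad/s.
Critical damping c_c = 2√(k·m) = 2√(45200 × 48.1) = 2949 N·s/m, so ζ = c/c_c = 123/2949 = 0.04171.
ω_d = ω_n√(1 − ζ²) = 30.65 × √(1 − 0.00174) = 30.63 rad/s.

30.6 rad/s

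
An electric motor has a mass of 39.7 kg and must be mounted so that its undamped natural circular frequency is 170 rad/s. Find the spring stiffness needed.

1150000 N/m

k = m·ω_n² = 39.7 × 170.0² = 39.7 × 28900 = 1147000 N/m.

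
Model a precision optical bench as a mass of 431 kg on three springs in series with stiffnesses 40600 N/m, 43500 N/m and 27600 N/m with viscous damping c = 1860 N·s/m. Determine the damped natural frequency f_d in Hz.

0.764 Hz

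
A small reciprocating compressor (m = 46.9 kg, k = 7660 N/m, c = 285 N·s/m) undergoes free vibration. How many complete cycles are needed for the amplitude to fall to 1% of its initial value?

3 cycles

ζ = c/(2√(km)) = 285/(2√(7660 × 46.9)) = 285/1199 = 0.2377.
Logarithmic decrement δ = 2πζ/√(1 − ζ²) = 2π × 0.2377/√(1 − 0.0565) = 1.538.
x_n/x₀ = e^(−nδ) ≤ 0.01; take ln: n ≥ ln(1/0.01)/δ = 4.605/1.538 = 2.994.
So 3 complete cycles are required.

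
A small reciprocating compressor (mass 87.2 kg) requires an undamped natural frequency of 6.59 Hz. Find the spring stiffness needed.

150000 N/m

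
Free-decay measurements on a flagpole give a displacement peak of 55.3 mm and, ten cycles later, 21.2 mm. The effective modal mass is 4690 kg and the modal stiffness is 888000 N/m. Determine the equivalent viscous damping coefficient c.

1970 N·s/m

Logarithmic decrement δ = (1/n)·ln(x₀/x_n) = (1/10)·ln(55.3/21.2) = (1/10)·ln(2.608) = 0.09588.
ζ = δ/√(4π² + δ²) = 0.09588/√(39.48 + 0.00919) = 0.09588/6.284 = 0.01526.
c = ζ · 2√(km) = 0.01526 × 2√(888000 × 4690) = 0.01526 × 129100 = 1969 N·s/m.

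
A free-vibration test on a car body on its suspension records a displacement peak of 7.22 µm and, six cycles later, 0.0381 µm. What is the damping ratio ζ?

0.138

Logarithmic decrement δ = (1/n)·ln(x₀/x_n) = (1/6)·ln(7.22/0.0381) = (1/6)·ln(189.5) = 0.8741.
ζ = δ/√(4π² + δ²) = 0.8741/√(39.48 + 0.764) = 0.8741/6.344 = 0.1378.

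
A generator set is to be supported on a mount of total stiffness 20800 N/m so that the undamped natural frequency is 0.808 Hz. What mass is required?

ω_n = 2πf_n = 2π × 0.808 = 5.077 rad/s.
m = k/ω_n² = 20800/5.077² = 20800/25.77 = 807.0 kg.

807 kg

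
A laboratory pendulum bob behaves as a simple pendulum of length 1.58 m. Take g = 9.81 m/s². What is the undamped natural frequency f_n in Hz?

0.397 Hz

For a simple pendulum ω_n = √(g/L) = √(9.81/1.58) = √6.209 = 2.492 rad/s.
f_n = ω_n/(2π) = 2.492/6.283 = 0.3966 Hz.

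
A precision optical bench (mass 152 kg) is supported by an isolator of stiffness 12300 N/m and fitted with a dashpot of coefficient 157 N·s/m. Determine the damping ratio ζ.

ω_n = √(k/m) = √(12300/152) = 8.996 rad/s.
Critical damping c_c = 2√(k·m) = 2√(12300 × 152) = 2735 N·s/m, so ζ = c/c_c = 157/2735 = 0.05741.

0.0574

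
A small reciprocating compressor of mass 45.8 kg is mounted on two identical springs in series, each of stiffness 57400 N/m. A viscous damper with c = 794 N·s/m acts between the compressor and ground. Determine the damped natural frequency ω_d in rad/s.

23.5 rad/s

Series springs: 1/k_eq = 2/57400, so k_eq = 57400/2 = 28700 N/m.
ω_n = √(k_eq/m) = √(28700/45.8) = 25.03 rad/s.
Critical damping c_c = 2√(k_eq·m) = 2√(28700 × 45.8) = 2293 N·s/m, so ζ = c/c_c = 794/2293 = 0.3463.
ω_d = ω_n√(1 − ζ²) = 25.03 × √(1 − 0.120) = 23.48 rad/s.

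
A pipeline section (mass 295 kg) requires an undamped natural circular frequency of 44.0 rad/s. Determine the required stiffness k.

571000 N/m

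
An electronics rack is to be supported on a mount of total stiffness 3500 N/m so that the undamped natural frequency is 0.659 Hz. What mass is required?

ω_n = 2πf_n = 2π × 0.659 = 4.141 rad/s.
m = k/ω_n² = 3500/4.141² = 3500/17.14 = 204.1 kg.

204 kg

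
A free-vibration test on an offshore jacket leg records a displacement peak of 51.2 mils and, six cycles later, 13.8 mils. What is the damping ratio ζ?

0.0348

Logarithmic decrement δ = (1/n)·ln(x₀/x_n) = (1/6)·ln(51.2/13.8) = (1/6)·ln(3.710) = 0.2185.
ζ = δ/√(4π² + δ²) = 0.2185/√(39.48 + 0.0477) = 0.2185/6.287 = 0.03476.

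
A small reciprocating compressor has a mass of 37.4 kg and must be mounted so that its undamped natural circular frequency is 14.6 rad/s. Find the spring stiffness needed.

7970 N/m

k = m·ω_n² = 37.4 × 14.60² = 37.4 × 213.2 = 7972 N/m.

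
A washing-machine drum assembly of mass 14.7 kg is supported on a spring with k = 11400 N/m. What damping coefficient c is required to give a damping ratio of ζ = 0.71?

c_c = 2√(k·m) = 2√(11400 × 14.7) = 818.7 N·s/m.
c = ζ·c_c = 0.71 × 818.7 = 581.3 N·s/m.

581 N·s/m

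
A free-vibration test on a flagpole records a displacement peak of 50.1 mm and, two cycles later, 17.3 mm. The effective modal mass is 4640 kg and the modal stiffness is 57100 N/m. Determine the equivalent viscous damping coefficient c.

2740 N·s/m

Logarithmic decrement δ = (1/n)·ln(x₀/x_n) = (1/2)·ln(50.1/17.3) = (1/2)·ln(2.896) = 0.5317.
ζ = δ/√(4π² + δ²) = 0.5317/√(39.48 + 0.283) = 0.5317/6.306 = 0.08431.
c = ζ · 2√(km) = 0.08431 × 2√(57100 × 4640) = 0.08431 × 32550 = 2745 N·s/m.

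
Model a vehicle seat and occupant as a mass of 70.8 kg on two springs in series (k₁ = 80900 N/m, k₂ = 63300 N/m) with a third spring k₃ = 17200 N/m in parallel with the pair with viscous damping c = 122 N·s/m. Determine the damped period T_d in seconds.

0.230 s

Series pair: k_s = k₁k₂/(k₁+k₂) = (80900)(63300)/(80900 + 63300) = 35510 N/m. In parallel with k₃: k_eq = 35510 + 17200 = 52710 N/m.
ω_n = √(k_eq/m) = √(52710/70.8) = 27.29 rad/s.
Critical damping c_c = 2√(k_eq·m) = 2√(52710 × 70.8) = 3864 N·s/m, so ζ = c/c_c = 122/3864 = 0.03158.
ω_d = ω_n√(1 − ζ²) = 27.29 × √(1 − 0.000997) = 27.27 rad/s.
T_d = 2π/ω_d = 0.2304 s.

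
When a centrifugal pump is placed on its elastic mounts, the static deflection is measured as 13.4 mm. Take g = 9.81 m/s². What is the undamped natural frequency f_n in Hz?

4.31 Hz

ω_n = √(g/δ_st) = √(9.81/0.0134) = √732.1 = 27.06 rad/s.
f_n = ω_n/(2π) = 27.06/6.283 = 4.306 Hz.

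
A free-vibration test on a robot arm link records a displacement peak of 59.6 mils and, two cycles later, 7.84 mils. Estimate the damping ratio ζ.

0.159

Logarithmic decrement δ = (1/n)·ln(x₀/x_n) = (1/2)·ln(59.6/7.84) = (1/2)·ln(7.602) = 1.014.
ζ = δ/√(4π² + δ²) = 1.014/√(39.48 + 1.03) = 1.014/6.365 = 0.1594.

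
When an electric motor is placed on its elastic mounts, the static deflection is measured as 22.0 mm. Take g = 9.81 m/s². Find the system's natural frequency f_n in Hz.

3.36 Hz

ω_n = √(g/δ_st) = √(9.81/0.0220) = √445.9 = 21.12 rad/s.
f_n = ω_n/(2π) = 21.12/6.283 = 3.361 Hz.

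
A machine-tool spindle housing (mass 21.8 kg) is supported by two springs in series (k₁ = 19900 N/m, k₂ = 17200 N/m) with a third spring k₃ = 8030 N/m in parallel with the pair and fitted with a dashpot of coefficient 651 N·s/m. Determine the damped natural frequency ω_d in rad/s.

23.8 rad/s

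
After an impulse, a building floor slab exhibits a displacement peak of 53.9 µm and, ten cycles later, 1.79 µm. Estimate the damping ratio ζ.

Logarithmic decrement δ = (1/n)·ln(x₀/x_n) = (1/10)·ln(53.9/1.79) = (1/10)·ln(30.11) = 0.3405.
ζ = δ/√(4π² + δ²) = 0.3405/√(39.48 + 0.116) = 0.3405/6.292 = 0.05411.

0.0541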